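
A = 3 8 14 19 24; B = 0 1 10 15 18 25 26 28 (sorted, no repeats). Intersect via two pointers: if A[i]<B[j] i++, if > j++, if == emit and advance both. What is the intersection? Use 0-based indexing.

[i=0,j=0] 3>0 → j++
[i=0,j=1] 3>1 → j++
[i=0,j=2] 3<10 → i++
[i=1,j=2] 8<10 → i++
[i=2,j=2] 14>10 → j++
[i=2,j=3] 14<15 → i++
[i=3,j=3] 19>15 → j++
[i=3,j=4] 19>18 → j++
[i=3,j=5] 19<25 → i++
[i=4,j=5] 24<25 → i++

intersection = []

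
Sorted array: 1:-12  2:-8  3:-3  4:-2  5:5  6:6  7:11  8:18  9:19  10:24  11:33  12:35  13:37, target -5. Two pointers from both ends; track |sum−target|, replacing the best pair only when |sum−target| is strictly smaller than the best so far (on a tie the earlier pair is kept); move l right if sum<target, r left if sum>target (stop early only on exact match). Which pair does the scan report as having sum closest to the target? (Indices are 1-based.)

pair (-3, -2) with sum -5 (|Δ|=0)

[1,13] -12+37=25 d=30 * → r--
[1,12] -12+35=23 d=28 * → r--
[1,11] -12+33=21 d=26 * → r--
[1,10] -12+24=12 d=17 * → r--
[1,9] -12+19=7 d=12 * → r--
[1,8] -12+18=6 d=11 * → r--
[1,7] -12+11=-1 d=4 * → r--
[1,6] -12+6=-6 d=1 * → l++
[2,6] -8+6=-2 d=3 → r--
[2,5] -8+5=-3 d=2 → r--
[2,4] -8+-2=-10 d=5 → l++
[3,4] -3+-2=-5 d=0 * → stop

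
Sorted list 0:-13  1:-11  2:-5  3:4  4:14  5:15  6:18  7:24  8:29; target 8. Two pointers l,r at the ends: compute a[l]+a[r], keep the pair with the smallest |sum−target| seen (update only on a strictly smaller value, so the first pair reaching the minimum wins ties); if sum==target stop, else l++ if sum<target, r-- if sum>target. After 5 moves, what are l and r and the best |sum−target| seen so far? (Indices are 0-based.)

l=2, r=5, best |Δ|=1

l=0 r=8: -13+29=16 d=8 *, r--
l=0 r=7: -13+24=11 d=3 *, r--
l=0 r=6: -13+18=5 d=3, l++
l=1 r=6: -11+18=7 d=1 *, l++
l=2 r=6: -5+18=13 d=5, r--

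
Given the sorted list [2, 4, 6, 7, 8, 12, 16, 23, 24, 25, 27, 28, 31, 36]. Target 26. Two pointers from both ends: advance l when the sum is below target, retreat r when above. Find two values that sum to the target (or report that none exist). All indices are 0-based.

[0,13] 2+36=38 >26 → r--
[0,12] 2+31=33 >26 → r--
[0,11] 2+28=30 >26 → r--
[0,10] 2+27=29 >26 → r--
[0,9] 2+25=27 >26 → r--
[0,8] 2+24=26 → found

(2, 24)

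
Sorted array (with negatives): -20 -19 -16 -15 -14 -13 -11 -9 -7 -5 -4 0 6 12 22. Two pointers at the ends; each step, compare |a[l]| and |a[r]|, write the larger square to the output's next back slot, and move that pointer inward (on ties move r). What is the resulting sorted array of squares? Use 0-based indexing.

[0, 16, 25, 36, 49, 81, 121, 144, 169, 196, 225, 256, 361, 400, 484]

l=0 r=14: |-20|<=|22| out[14]=484, r--
l=0 r=13: |-20|>|12| out[13]=400, l++
l=1 r=13: |-19|>|12| out[12]=361, l++
l=2 r=13: |-16|>|12| out[11]=256, l++
l=3 r=13: |-15|>|12| out[10]=225, l++
l=4 r=13: |-14|>|12| out[9]=196, l++
l=5 r=13: |-13|>|12| out[8]=169, l++
l=6 r=13: |-11|<=|12| out[7]=144, r--
l=6 r=12: |-11|>|6| out[6]=121, l++
l=7 r=12: |-9|>|6| out[5]=81, l++
l=8 r=12: |-7|>|6| out[4]=49, l++
l=9 r=12: |-5|<=|6| out[3]=36, r--
l=9 r=11: |-5|>|0| out[2]=25, l++
l=10 r=11: |-4|>|0| out[1]=16, l++
l=11 r=11: |0|<=|0| out[0]=0, r--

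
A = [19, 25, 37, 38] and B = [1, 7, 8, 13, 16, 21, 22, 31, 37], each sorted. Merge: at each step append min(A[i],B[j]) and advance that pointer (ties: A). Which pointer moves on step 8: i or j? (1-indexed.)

j

i=1 j=1: A[i]=19>B[j]=1 take 1, j++
i=1 j=2: A[i]=19>B[j]=7 take 7, j++
i=1 j=3: A[i]=19>B[j]=8 take 8, j++
i=1 j=4: A[i]=19>B[j]=13 take 13, j++
i=1 j=5: A[i]=19>B[j]=16 take 16, j++
i=1 j=6: A[i]=19<=B[j]=21 take 19, i++
i=2 j=6: A[i]=25>B[j]=21 take 21, j++
i=2 j=7: A[i]=25>B[j]=22 take 22, j++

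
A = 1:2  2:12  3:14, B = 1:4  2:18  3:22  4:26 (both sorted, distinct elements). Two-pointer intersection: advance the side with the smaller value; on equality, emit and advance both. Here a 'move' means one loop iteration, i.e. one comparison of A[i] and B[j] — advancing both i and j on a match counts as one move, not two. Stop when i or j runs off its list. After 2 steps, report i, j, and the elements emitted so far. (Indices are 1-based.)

i=1 j=1: 2<4, i++
i=2 j=1: 12>4, j++

i=2, j=2, emitted=[]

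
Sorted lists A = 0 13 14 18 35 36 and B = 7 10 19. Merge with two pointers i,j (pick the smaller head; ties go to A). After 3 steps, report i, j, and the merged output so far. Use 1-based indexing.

[i=1,j=1] A[i]=0<=B[j]=7 take 0 → i++
[i=2,j=1] A[i]=13>B[j]=7 take 7 → j++
[i=2,j=2] A[i]=13>B[j]=10 take 10 → j++

i=2, j=3, merged so far=[0, 7, 10]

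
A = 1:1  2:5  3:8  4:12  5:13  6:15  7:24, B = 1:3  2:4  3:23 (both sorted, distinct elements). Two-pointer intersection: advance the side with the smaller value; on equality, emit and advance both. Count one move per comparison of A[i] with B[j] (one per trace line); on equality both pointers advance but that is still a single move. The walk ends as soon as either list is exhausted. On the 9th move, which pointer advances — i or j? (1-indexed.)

i=1 j=1: 1<3, i++
i=2 j=1: 5>3, j++
i=2 j=2: 5>4, j++
i=2 j=3: 5<23, i++
i=3 j=3: 8<23, i++
i=4 j=3: 12<23, i++
i=5 j=3: 13<23, i++
i=6 j=3: 15<23, i++
i=7 j=3: 24>23, j++

j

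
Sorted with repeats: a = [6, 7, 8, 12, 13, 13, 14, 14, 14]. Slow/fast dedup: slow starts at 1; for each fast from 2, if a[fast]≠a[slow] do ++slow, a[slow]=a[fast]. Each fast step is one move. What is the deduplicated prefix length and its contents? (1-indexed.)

(s=1,f=2) a[fast]=7≠a[slow]=6 write a[2]=7 → slow++,fast++
(s=2,f=3) a[fast]=8≠a[slow]=7 write a[3]=8 → slow++,fast++
(s=3,f=4) a[fast]=12≠a[slow]=8 write a[4]=12 → slow++,fast++
(s=4,f=5) a[fast]=13≠a[slow]=12 write a[5]=13 → slow++,fast++
(s=5,f=6) a[fast]=13=a[slow] dup → fast++
(s=5,f=7) a[fast]=14≠a[slow]=13 write a[6]=14 → slow++,fast++
(s=6,f=8) a[fast]=14=a[slow] dup → fast++
(s=6,f=9) a[fast]=14=a[slow] dup → fast++

length 6; prefix = [6, 7, 8, 12, 13, 14]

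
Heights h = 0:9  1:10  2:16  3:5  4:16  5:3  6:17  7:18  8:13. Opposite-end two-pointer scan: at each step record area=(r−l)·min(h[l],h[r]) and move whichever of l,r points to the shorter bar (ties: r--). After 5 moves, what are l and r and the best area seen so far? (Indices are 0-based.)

l=4, r=7, best area=80

l=0 r=8: min(9,13)*8=72 best=72 *, l++
l=1 r=8: min(10,13)*7=70 best=72, l++
l=2 r=8: min(16,13)*6=78 best=78 *, r--
l=2 r=7: min(16,18)*5=80 best=80 *, l++
l=3 r=7: min(5,18)*4=20 best=80, l++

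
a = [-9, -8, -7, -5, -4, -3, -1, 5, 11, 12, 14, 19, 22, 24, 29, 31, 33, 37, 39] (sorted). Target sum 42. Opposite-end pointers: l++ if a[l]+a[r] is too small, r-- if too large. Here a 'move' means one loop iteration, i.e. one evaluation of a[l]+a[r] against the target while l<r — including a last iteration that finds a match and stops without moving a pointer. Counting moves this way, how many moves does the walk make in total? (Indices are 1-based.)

9 moves

l=1 r=19: -9+39=30 <42, l++
l=2 r=19: -8+39=31 <42, l++
l=3 r=19: -7+39=32 <42, l++
l=4 r=19: -5+39=34 <42, l++
l=5 r=19: -4+39=35 <42, l++
l=6 r=19: -3+39=36 <42, l++
l=7 r=19: -1+39=38 <42, l++
l=8 r=19: 5+39=44 >42, r--
l=8 r=18: 5+37=42, found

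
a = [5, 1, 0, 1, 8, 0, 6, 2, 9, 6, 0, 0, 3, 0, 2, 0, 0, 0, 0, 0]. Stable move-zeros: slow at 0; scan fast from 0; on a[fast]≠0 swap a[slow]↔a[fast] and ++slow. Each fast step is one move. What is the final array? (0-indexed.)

[5, 1, 1, 8, 6, 2, 9, 6, 3, 2, 0, 0, 0, 0, 0, 0, 0, 0, 0, 0]

(s=0,f=0) a[fast]=5≠0 swap→a[0]=5 → slow++,fast++
(s=1,f=1) a[fast]=1≠0 swap→a[1]=1 → slow++,fast++
(s=2,f=2) a[fast]=0 → fast++
(s=2,f=3) a[fast]=1≠0 swap→a[2]=1 → slow++,fast++
(s=3,f=4) a[fast]=8≠0 swap→a[3]=8 → slow++,fast++
(s=4,f=5) a[fast]=0 → fast++
(s=4,f=6) a[fast]=6≠0 swap→a[4]=6 → slow++,fast++
(s=5,f=7) a[fast]=2≠0 swap→a[5]=2 → slow++,fast++
(s=6,f=8) a[fast]=9≠0 swap→a[6]=9 → slow++,fast++
(s=7,f=9) a[fast]=6≠0 swap→a[7]=6 → slow++,fast++
(s=8,f=10) a[fast]=0 → fast++
(s=8,f=11) a[fast]=0 → fast++
(s=8,f=12) a[fast]=3≠0 swap→a[8]=3 → slow++,fast++
(s=9,f=13) a[fast]=0 → fast++
(s=9,f=14) a[fast]=2≠0 swap→a[9]=2 → slow++,fast++
(s=10,f=15) a[fast]=0 → fast++
(s=10,f=16) a[fast]=0 → fast++
(s=10,f=17) a[fast]=0 → fast++
(s=10,f=18) a[fast]=0 → fast++
(s=10,f=19) a[fast]=0 → fast++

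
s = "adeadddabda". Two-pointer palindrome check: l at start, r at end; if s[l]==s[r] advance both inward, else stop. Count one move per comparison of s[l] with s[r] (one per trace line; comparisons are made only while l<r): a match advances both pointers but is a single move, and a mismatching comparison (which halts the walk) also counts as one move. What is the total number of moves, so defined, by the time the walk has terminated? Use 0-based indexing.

l=0 r=10: 'a'=='a', l++,r--
l=1 r=9: 'd'=='d', l++,r--
l=2 r=8: 'e'!='b', stop

3 moves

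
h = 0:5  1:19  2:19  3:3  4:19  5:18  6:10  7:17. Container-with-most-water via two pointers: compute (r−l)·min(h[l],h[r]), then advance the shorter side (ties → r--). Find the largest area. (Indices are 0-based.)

max area = 102

l=0 r=7: min(5,17)*7=35 best=35 *, l++
l=1 r=7: min(19,17)*6=102 best=102 *, r--
l=1 r=6: min(19,10)*5=50 best=102, r--
l=1 r=5: min(19,18)*4=72 best=102, r--
l=1 r=4: min(19,19)*3=57 best=102, r--
l=1 r=3: min(19,3)*2=6 best=102, r--
l=1 r=2: min(19,19)*1=19 best=102, r--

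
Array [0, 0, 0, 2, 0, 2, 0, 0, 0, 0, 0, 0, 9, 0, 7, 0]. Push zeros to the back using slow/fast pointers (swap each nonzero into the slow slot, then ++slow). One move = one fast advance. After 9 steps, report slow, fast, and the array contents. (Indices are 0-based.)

slow=0 fast=0: a[fast]=0, fast++
slow=0 fast=1: a[fast]=0, fast++
slow=0 fast=2: a[fast]=0, fast++
slow=0 fast=3: a[fast]=2≠0 swap→a[0]=2, slow++,fast++
slow=1 fast=4: a[fast]=0, fast++
slow=1 fast=5: a[fast]=2≠0 swap→a[1]=2, slow++,fast++
slow=2 fast=6: a[fast]=0, fast++
slow=2 fast=7: a[fast]=0, fast++
slow=2 fast=8: a[fast]=0, fast++

slow=2, fast=9, a=[2, 2, 0, 0, 0, 0, 0, 0, 0, 0, 0, 0, 9, 0, 7, 0]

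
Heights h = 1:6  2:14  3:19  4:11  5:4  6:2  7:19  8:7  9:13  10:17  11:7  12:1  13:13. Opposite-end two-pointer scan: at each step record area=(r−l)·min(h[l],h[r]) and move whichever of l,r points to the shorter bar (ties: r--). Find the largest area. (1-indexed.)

max area = 143

[1,13] min(6,13)*12=72 best=72 * → l++
[2,13] min(14,13)*11=143 best=143 * → r--
[2,12] min(14,1)*10=10 best=143 → r--
[2,11] min(14,7)*9=63 best=143 → r--
[2,10] min(14,17)*8=112 best=143 → l++
[3,10] min(19,17)*7=119 best=143 → r--
[3,9] min(19,13)*6=78 best=143 → r--
[3,8] min(19,7)*5=35 best=143 → r--
[3,7] min(19,19)*4=76 best=143 → r--
[3,6] min(19,2)*3=6 best=143 → r--
[3,5] min(19,4)*2=8 best=143 → r--
[3,4] min(19,11)*1=11 best=143 → r--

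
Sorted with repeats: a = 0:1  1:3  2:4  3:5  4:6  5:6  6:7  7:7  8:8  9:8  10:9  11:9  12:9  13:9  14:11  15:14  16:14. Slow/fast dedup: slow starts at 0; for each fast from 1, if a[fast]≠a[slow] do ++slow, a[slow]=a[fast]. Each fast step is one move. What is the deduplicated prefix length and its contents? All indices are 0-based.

length 10; prefix = [1, 3, 4, 5, 6, 7, 8, 9, 11, 14]

(s=0,f=1) a[fast]=3≠a[slow]=1 write a[1]=3 → slow++,fast++
(s=1,f=2) a[fast]=4≠a[slow]=3 write a[2]=4 → slow++,fast++
(s=2,f=3) a[fast]=5≠a[slow]=4 write a[3]=5 → slow++,fast++
(s=3,f=4) a[fast]=6≠a[slow]=5 write a[4]=6 → slow++,fast++
(s=4,f=5) a[fast]=6=a[slow] dup → fast++
(s=4,f=6) a[fast]=7≠a[slow]=6 write a[5]=7 → slow++,fast++
(s=5,f=7) a[fast]=7=a[slow] dup → fast++
(s=5,f=8) a[fast]=8≠a[slow]=7 write a[6]=8 → slow++,fast++
(s=6,f=9) a[fast]=8=a[slow] dup → fast++
(s=6,f=10) a[fast]=9≠a[slow]=8 write a[7]=9 → slow++,fast++
(s=7,f=11) a[fast]=9=a[slow] dup → fast++
(s=7,f=12) a[fast]=9=a[slow] dup → fast++
(s=7,f=13) a[fast]=9=a[slow] dup → fast++
(s=7,f=14) a[fast]=11≠a[slow]=9 write a[8]=11 → slow++,fast++
(s=8,f=15) a[fast]=14≠a[slow]=11 write a[9]=14 → slow++,fast++
(s=9,f=16) a[fast]=14=a[slow] dup → fast++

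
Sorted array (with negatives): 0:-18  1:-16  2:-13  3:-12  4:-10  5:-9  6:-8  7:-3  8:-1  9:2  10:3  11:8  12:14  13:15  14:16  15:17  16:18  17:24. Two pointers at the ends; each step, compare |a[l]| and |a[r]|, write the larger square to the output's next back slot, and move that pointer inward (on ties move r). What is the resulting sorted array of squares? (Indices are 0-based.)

[1, 4, 9, 9, 64, 64, 81, 100, 144, 169, 196, 225, 256, 256, 289, 324, 324, 576]

l=0 r=17: |-18|<=|24| out[17]=576, r--
l=0 r=16: |-18|<=|18| out[16]=324, r--
l=0 r=15: |-18|>|17| out[15]=324, l++
l=1 r=15: |-16|<=|17| out[14]=289, r--
l=1 r=14: |-16|<=|16| out[13]=256, r--
l=1 r=13: |-16|>|15| out[12]=256, l++
l=2 r=13: |-13|<=|15| out[11]=225, r--
l=2 r=12: |-13|<=|14| out[10]=196, r--
l=2 r=11: |-13|>|8| out[9]=169, l++
l=3 r=11: |-12|>|8| out[8]=144, l++
l=4 r=11: |-10|>|8| out[7]=100, l++
l=5 r=11: |-9|>|8| out[6]=81, l++
l=6 r=11: |-8|<=|8| out[5]=64, r--
l=6 r=10: |-8|>|3| out[4]=64, l++
l=7 r=10: |-3|<=|3| out[3]=9, r--
l=7 r=9: |-3|>|2| out[2]=9, l++
l=8 r=9: |-1|<=|2| out[1]=4, r--
l=8 r=8: |-1|<=|-1| out[0]=1, r--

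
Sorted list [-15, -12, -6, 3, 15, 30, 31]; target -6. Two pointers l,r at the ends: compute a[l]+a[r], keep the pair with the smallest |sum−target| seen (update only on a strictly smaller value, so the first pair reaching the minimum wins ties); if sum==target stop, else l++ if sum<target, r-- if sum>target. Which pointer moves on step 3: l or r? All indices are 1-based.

[1,7] -15+31=16 d=22 * → r--
[1,6] -15+30=15 d=21 * → r--
[1,5] -15+15=0 d=6 * → r--

r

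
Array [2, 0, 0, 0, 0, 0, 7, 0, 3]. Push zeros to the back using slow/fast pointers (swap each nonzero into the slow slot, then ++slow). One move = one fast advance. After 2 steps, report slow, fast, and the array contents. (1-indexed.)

slow=1 fast=1: a[fast]=2≠0 swap→a[1]=2, slow++,fast++
slow=2 fast=2: a[fast]=0, fast++

slow=2, fast=3, a=[2, 0, 0, 0, 0, 0, 7, 0, 3]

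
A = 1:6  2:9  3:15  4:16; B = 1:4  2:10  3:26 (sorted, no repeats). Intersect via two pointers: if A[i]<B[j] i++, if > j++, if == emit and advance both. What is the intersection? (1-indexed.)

intersection = []

[i=1,j=1] 6>4 → j++
[i=1,j=2] 6<10 → i++
[i=2,j=2] 9<10 → i++
[i=3,j=2] 15>10 → j++
[i=3,j=3] 15<26 → i++
[i=4,j=3] 16<26 → i++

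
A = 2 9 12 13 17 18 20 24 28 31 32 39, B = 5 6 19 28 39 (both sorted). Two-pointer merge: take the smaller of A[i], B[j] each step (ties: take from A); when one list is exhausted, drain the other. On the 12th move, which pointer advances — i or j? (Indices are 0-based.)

i

i=0 j=0: A[i]=2<=B[j]=5 take 2, i++
i=1 j=0: A[i]=9>B[j]=5 take 5, j++
i=1 j=1: A[i]=9>B[j]=6 take 6, j++
i=1 j=2: A[i]=9<=B[j]=19 take 9, i++
i=2 j=2: A[i]=12<=B[j]=19 take 12, i++
i=3 j=2: A[i]=13<=B[j]=19 take 13, i++
i=4 j=2: A[i]=17<=B[j]=19 take 17, i++
i=5 j=2: A[i]=18<=B[j]=19 take 18, i++
i=6 j=2: A[i]=20>B[j]=19 take 19, j++
i=6 j=3: A[i]=20<=B[j]=28 take 20, i++
i=7 j=3: A[i]=24<=B[j]=28 take 24, i++
i=8 j=3: A[i]=28<=B[j]=28 take 28, i++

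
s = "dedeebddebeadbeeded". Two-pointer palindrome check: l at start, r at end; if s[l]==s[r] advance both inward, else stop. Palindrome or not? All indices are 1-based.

not a palindrome (mismatch at 8,12)

l=1 r=19: 'd'=='d', l++,r--
l=2 r=18: 'e'=='e', l++,r--
l=3 r=17: 'd'=='d', l++,r--
l=4 r=16: 'e'=='e', l++,r--
l=5 r=15: 'e'=='e', l++,r--
l=6 r=14: 'b'=='b', l++,r--
l=7 r=13: 'd'=='d', l++,r--
l=8 r=12: 'd'!='a', stop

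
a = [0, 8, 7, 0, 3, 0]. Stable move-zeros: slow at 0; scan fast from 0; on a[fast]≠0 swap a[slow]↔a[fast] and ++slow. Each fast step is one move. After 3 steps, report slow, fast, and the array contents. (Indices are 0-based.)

slow=2, fast=3, a=[8, 7, 0, 0, 3, 0]

(s=0,f=0) a[fast]=0 → fast++
(s=0,f=1) a[fast]=8≠0 swap→a[0]=8 → slow++,fast++
(s=1,f=2) a[fast]=7≠0 swap→a[1]=7 → slow++,fast++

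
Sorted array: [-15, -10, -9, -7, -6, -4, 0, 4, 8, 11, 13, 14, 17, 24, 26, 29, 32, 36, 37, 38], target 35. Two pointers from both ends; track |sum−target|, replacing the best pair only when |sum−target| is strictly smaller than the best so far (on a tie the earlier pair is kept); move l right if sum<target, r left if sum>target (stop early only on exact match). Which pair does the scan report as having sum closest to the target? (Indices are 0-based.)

l=0 r=19: -15+38=23 d=12 *, l++
l=1 r=19: -10+38=28 d=7 *, l++
l=2 r=19: -9+38=29 d=6 *, l++
l=3 r=19: -7+38=31 d=4 *, l++
l=4 r=19: -6+38=32 d=3 *, l++
l=5 r=19: -4+38=34 d=1 *, l++
l=6 r=19: 0+38=38 d=3, r--
l=6 r=18: 0+37=37 d=2, r--
l=6 r=17: 0+36=36 d=1, r--
l=6 r=16: 0+32=32 d=3, l++
l=7 r=16: 4+32=36 d=1, r--
l=7 r=15: 4+29=33 d=2, l++
l=8 r=15: 8+29=37 d=2, r--
l=8 r=14: 8+26=34 d=1, l++
l=9 r=14: 11+26=37 d=2, r--
l=9 r=13: 11+24=35 d=0 *, stop

pair (11, 24) with sum 35 (|Δ|=0)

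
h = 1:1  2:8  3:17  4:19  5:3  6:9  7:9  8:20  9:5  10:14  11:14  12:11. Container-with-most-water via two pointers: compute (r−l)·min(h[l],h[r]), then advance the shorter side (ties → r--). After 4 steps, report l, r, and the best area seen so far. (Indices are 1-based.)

l=3, r=10, best area=112

[1,12] min(1,11)*11=11 best=11 * → l++
[2,12] min(8,11)*10=80 best=80 * → l++
[3,12] min(17,11)*9=99 best=99 * → r--
[3,11] min(17,14)*8=112 best=112 * → r--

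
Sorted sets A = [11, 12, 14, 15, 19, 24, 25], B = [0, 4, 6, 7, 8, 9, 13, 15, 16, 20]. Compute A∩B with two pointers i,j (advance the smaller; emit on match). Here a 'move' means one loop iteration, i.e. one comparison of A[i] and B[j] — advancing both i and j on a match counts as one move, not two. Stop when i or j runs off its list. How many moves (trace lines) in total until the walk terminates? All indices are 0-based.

i=0 j=0: 11>0, j++
i=0 j=1: 11>4, j++
i=0 j=2: 11>6, j++
i=0 j=3: 11>7, j++
i=0 j=4: 11>8, j++
i=0 j=5: 11>9, j++
i=0 j=6: 11<13, i++
i=1 j=6: 12<13, i++
i=2 j=6: 14>13, j++
i=2 j=7: 14<15, i++
i=3 j=7: 15==15 emit, i++,j++
i=4 j=8: 19>16, j++
i=4 j=9: 19<20, i++
i=5 j=9: 24>20, j++

14 moves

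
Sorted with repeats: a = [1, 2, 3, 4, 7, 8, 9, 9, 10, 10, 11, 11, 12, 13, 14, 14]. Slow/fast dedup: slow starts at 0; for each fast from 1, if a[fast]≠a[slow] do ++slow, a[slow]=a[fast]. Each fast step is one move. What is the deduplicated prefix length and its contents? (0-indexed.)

length 12; prefix = [1, 2, 3, 4, 7, 8, 9, 10, 11, 12, 13, 14]

(s=0,f=1) a[fast]=2≠a[slow]=1 write a[1]=2 → slow++,fast++
(s=1,f=2) a[fast]=3≠a[slow]=2 write a[2]=3 → slow++,fast++
(s=2,f=3) a[fast]=4≠a[slow]=3 write a[3]=4 → slow++,fast++
(s=3,f=4) a[fast]=7≠a[slow]=4 write a[4]=7 → slow++,fast++
(s=4,f=5) a[fast]=8≠a[slow]=7 write a[5]=8 → slow++,fast++
(s=5,f=6) a[fast]=9≠a[slow]=8 write a[6]=9 → slow++,fast++
(s=6,f=7) a[fast]=9=a[slow] dup → fast++
(s=6,f=8) a[fast]=10≠a[slow]=9 write a[7]=10 → slow++,fast++
(s=7,f=9) a[fast]=10=a[slow] dup → fast++
(s=7,f=10) a[fast]=11≠a[slow]=10 write a[8]=11 → slow++,fast++
(s=8,f=11) a[fast]=11=a[slow] dup → fast++
(s=8,f=12) a[fast]=12≠a[slow]=11 write a[9]=12 → slow++,fast++
(s=9,f=13) a[fast]=13≠a[slow]=12 write a[10]=13 → slow++,fast++
(s=10,f=14) a[fast]=14≠a[slow]=13 write a[11]=14 → slow++,fast++
(s=11,f=15) a[fast]=14=a[slow] dup → fast++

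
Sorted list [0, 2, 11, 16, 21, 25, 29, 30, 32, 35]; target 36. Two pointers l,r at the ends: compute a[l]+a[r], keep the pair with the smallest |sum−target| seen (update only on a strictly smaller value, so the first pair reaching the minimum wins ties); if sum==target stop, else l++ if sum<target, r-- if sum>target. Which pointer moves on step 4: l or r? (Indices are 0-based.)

r

l=0 r=9: 0+35=35 d=1 *, l++
l=1 r=9: 2+35=37 d=1, r--
l=1 r=8: 2+32=34 d=2, l++
l=2 r=8: 11+32=43 d=7, r--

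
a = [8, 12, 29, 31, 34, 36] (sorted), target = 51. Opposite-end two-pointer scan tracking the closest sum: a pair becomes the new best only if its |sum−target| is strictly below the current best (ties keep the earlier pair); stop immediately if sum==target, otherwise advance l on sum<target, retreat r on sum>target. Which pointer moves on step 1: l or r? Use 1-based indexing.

l

[1,6] 8+36=44 d=7 * → l++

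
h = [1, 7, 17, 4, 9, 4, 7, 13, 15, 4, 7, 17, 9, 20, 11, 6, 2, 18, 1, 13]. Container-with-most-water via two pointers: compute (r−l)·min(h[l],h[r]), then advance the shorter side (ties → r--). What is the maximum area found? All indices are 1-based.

[1,20] min(1,13)*19=19 best=19 * → l++
[2,20] min(7,13)*18=126 best=126 * → l++
[3,20] min(17,13)*17=221 best=221 * → r--
[3,19] min(17,1)*16=16 best=221 → r--
[3,18] min(17,18)*15=255 best=255 * → l++
[4,18] min(4,18)*14=56 best=255 → l++
[5,18] min(9,18)*13=117 best=255 → l++
[6,18] min(4,18)*12=48 best=255 → l++
[7,18] min(7,18)*11=77 best=255 → l++
[8,18] min(13,18)*10=130 best=255 → l++
[9,18] min(15,18)*9=135 best=255 → l++
[10,18] min(4,18)*8=32 best=255 → l++
[11,18] min(7,18)*7=49 best=255 → l++
[12,18] min(17,18)*6=102 best=255 → l++
[13,18] min(9,18)*5=45 best=255 → l++
[14,18] min(20,18)*4=72 best=255 → r--
[14,17] min(20,2)*3=6 best=255 → r--
[14,16] min(20,6)*2=12 best=255 → r--
[14,15] min(20,11)*1=11 best=255 → r--

max area = 255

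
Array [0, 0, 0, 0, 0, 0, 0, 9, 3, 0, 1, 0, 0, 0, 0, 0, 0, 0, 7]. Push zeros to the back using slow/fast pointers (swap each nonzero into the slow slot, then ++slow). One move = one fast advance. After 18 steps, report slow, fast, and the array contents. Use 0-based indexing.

slow=0 fast=0: a[fast]=0, fast++
slow=0 fast=1: a[fast]=0, fast++
slow=0 fast=2: a[fast]=0, fast++
slow=0 fast=3: a[fast]=0, fast++
slow=0 fast=4: a[fast]=0, fast++
slow=0 fast=5: a[fast]=0, fast++
slow=0 fast=6: a[fast]=0, fast++
slow=0 fast=7: a[fast]=9≠0 swap→a[0]=9, slow++,fast++
slow=1 fast=8: a[fast]=3≠0 swap→a[1]=3, slow++,fast++
slow=2 fast=9: a[fast]=0, fast++
slow=2 fast=10: a[fast]=1≠0 swap→a[2]=1, slow++,fast++
slow=3 fast=11: a[fast]=0, fast++
slow=3 fast=12: a[fast]=0, fast++
slow=3 fast=13: a[fast]=0, fast++
slow=3 fast=14: a[fast]=0, fast++
slow=3 fast=15: a[fast]=0, fast++
slow=3 fast=16: a[fast]=0, fast++
slow=3 fast=17: a[fast]=0, fast++

slow=3, fast=18, a=[9, 3, 1, 0, 0, 0, 0, 0, 0, 0, 0, 0, 0, 0, 0, 0, 0, 0, 7]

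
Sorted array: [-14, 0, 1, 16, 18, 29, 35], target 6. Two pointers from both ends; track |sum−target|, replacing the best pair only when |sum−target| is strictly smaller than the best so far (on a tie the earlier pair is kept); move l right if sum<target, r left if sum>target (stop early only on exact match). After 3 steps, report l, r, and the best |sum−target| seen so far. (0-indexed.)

[0,6] -14+35=21 d=15 * → r--
[0,5] -14+29=15 d=9 * → r--
[0,4] -14+18=4 d=2 * → l++

l=1, r=4, best |Δ|=2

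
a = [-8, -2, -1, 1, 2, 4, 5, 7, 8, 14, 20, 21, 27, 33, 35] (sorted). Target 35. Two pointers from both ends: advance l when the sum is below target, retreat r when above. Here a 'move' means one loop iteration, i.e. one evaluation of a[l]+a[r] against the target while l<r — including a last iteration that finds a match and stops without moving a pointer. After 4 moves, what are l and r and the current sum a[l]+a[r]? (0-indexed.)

l=3, r=13, sum=34

[0,14] -8+35=27 <35 → l++
[1,14] -2+35=33 <35 → l++
[2,14] -1+35=34 <35 → l++
[3,14] 1+35=36 >35 → r--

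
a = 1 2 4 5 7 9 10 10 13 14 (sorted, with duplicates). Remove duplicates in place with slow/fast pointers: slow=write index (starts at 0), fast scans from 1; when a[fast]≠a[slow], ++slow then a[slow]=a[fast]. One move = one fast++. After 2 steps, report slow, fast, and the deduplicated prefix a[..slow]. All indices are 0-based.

(s=0,f=1) a[fast]=2≠a[slow]=1 write a[1]=2 → slow++,fast++
(s=1,f=2) a[fast]=4≠a[slow]=2 write a[2]=4 → slow++,fast++

slow=2, fast=3, prefix=[1, 2, 4]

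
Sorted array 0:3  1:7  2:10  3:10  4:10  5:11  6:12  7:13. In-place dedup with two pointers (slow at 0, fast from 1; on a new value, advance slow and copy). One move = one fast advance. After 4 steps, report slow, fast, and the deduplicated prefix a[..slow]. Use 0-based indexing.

slow=2, fast=5, prefix=[3, 7, 10]

slow=0 fast=1: a[fast]=7≠a[slow]=3 write a[1]=7, slow++,fast++
slow=1 fast=2: a[fast]=10≠a[slow]=7 write a[2]=10, slow++,fast++
slow=2 fast=3: a[fast]=10=a[slow] dup, fast++
slow=2 fast=4: a[fast]=10=a[slow] dup, fast++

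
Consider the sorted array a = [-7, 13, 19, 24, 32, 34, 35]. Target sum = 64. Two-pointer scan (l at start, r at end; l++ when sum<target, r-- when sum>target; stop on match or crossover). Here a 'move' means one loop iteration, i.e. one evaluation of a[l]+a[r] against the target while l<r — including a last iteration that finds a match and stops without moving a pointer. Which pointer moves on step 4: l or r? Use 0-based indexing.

l=0 r=6: -7+35=28 <64, l++
l=1 r=6: 13+35=48 <64, l++
l=2 r=6: 19+35=54 <64, l++
l=3 r=6: 24+35=59 <64, l++

l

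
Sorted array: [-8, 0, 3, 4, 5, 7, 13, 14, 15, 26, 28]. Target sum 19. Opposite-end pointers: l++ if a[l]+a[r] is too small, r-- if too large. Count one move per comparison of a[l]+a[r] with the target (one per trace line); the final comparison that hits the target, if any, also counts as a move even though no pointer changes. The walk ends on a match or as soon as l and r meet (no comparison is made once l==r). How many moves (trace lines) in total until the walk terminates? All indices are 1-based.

[1,11] -8+28=20 >19 → r--
[1,10] -8+26=18 <19 → l++
[2,10] 0+26=26 >19 → r--
[2,9] 0+15=15 <19 → l++
[3,9] 3+15=18 <19 → l++
[4,9] 4+15=19 → found

6 moves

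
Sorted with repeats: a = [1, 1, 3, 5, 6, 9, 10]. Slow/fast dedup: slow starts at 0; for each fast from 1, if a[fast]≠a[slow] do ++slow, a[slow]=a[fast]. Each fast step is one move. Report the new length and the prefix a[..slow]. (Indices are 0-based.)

length 6; prefix = [1, 3, 5, 6, 9, 10]

slow=0 fast=1: a[fast]=1=a[slow] dup, fast++
slow=0 fast=2: a[fast]=3≠a[slow]=1 write a[1]=3, slow++,fast++
slow=1 fast=3: a[fast]=5≠a[slow]=3 write a[2]=5, slow++,fast++
slow=2 fast=4: a[fast]=6≠a[slow]=5 write a[3]=6, slow++,fast++
slow=3 fast=5: a[fast]=9≠a[slow]=6 write a[4]=9, slow++,fast++
slow=4 fast=6: a[fast]=10≠a[slow]=9 write a[5]=10, slow++,fast++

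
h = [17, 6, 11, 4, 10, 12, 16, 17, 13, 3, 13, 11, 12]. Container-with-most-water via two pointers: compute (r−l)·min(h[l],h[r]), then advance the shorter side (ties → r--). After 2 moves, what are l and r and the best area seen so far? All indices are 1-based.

l=1, r=11, best area=144

l=1 r=13: min(17,12)*12=144 best=144 *, r--
l=1 r=12: min(17,11)*11=121 best=144, r--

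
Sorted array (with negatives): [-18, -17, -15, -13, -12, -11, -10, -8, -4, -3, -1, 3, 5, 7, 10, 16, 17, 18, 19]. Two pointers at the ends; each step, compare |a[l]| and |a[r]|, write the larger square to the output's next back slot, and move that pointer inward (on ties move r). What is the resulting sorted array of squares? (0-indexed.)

[0,18] |-18|<=|19| out[18]=361 → r--
[0,17] |-18|<=|18| out[17]=324 → r--
[0,16] |-18|>|17| out[16]=324 → l++
[1,16] |-17|<=|17| out[15]=289 → r--
[1,15] |-17|>|16| out[14]=289 → l++
[2,15] |-15|<=|16| out[13]=256 → r--
[2,14] |-15|>|10| out[12]=225 → l++
[3,14] |-13|>|10| out[11]=169 → l++
[4,14] |-12|>|10| out[10]=144 → l++
[5,14] |-11|>|10| out[9]=121 → l++
[6,14] |-10|<=|10| out[8]=100 → r--
[6,13] |-10|>|7| out[7]=100 → l++
[7,13] |-8|>|7| out[6]=64 → l++
[8,13] |-4|<=|7| out[5]=49 → r--
[8,12] |-4|<=|5| out[4]=25 → r--
[8,11] |-4|>|3| out[3]=16 → l++
[9,11] |-3|<=|3| out[2]=9 → r--
[9,10] |-3|>|-1| out[1]=9 → l++
[10,10] |-1|<=|-1| out[0]=1 → r--

[1, 9, 9, 16, 25, 49, 64, 100, 100, 121, 144, 169, 225, 256, 289, 289, 324, 324, 361]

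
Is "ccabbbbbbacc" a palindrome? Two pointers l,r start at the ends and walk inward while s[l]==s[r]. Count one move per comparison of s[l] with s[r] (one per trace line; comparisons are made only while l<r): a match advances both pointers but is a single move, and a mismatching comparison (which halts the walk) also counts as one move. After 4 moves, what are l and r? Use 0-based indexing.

l=0 r=11: 'c'=='c', l++,r--
l=1 r=10: 'c'=='c', l++,r--
l=2 r=9: 'a'=='a', l++,r--
l=3 r=8: 'b'=='b', l++,r--

l=4, r=7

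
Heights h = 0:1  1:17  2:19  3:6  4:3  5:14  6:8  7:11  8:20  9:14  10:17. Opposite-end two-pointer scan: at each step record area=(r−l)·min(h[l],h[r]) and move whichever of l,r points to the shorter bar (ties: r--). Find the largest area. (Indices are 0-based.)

l=0 r=10: min(1,17)*10=10 best=10 *, l++
l=1 r=10: min(17,17)*9=153 best=153 *, r--
l=1 r=9: min(17,14)*8=112 best=153, r--
l=1 r=8: min(17,20)*7=119 best=153, l++
l=2 r=8: min(19,20)*6=114 best=153, l++
l=3 r=8: min(6,20)*5=30 best=153, l++
l=4 r=8: min(3,20)*4=12 best=153, l++
l=5 r=8: min(14,20)*3=42 best=153, l++
l=6 r=8: min(8,20)*2=16 best=153, l++
l=7 r=8: min(11,20)*1=11 best=153, l++

max area = 153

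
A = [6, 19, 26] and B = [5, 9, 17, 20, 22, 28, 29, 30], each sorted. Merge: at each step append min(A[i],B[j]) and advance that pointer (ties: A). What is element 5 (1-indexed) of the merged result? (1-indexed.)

merged[5] = 19

i=1 j=1: A[i]=6>B[j]=5 take 5, j++
i=1 j=2: A[i]=6<=B[j]=9 take 6, i++
i=2 j=2: A[i]=19>B[j]=9 take 9, j++
i=2 j=3: A[i]=19>B[j]=17 take 17, j++
i=2 j=4: A[i]=19<=B[j]=20 take 19, i++
i=3 j=4: A[i]=26>B[j]=20 take 20, j++
i=3 j=5: A[i]=26>B[j]=22 take 22, j++
i=3 j=6: A[i]=26<=B[j]=28 take 26, i++
i=4 j=6: A done, take B[j]=28, j++
i=4 j=7: A done, take B[j]=29, j++
i=4 j=8: A done, take B[j]=30, j++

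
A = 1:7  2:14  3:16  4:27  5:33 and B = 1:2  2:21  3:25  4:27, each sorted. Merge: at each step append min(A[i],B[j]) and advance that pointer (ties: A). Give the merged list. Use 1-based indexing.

i=1 j=1: A[i]=7>B[j]=2 take 2, j++
i=1 j=2: A[i]=7<=B[j]=21 take 7, i++
i=2 j=2: A[i]=14<=B[j]=21 take 14, i++
i=3 j=2: A[i]=16<=B[j]=21 take 16, i++
i=4 j=2: A[i]=27>B[j]=21 take 21, j++
i=4 j=3: A[i]=27>B[j]=25 take 25, j++
i=4 j=4: A[i]=27<=B[j]=27 take 27, i++
i=5 j=4: A[i]=33>B[j]=27 take 27, j++
i=5 j=5: B done, take A[i]=33, i++

[2, 7, 14, 16, 21, 25, 27, 27, 33]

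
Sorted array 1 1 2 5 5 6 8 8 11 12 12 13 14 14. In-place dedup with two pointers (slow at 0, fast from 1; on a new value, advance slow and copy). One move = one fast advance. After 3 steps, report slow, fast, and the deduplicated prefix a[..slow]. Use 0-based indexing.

slow=2, fast=4, prefix=[1, 2, 5]

(s=0,f=1) a[fast]=1=a[slow] dup → fast++
(s=0,f=2) a[fast]=2≠a[slow]=1 write a[1]=2 → slow++,fast++
(s=1,f=3) a[fast]=5≠a[slow]=2 write a[2]=5 → slow++,fast++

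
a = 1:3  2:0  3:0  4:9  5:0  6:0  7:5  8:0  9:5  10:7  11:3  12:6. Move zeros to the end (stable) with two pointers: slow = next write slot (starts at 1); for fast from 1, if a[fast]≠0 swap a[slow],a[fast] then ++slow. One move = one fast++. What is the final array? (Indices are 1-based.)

[3, 9, 5, 5, 7, 3, 6, 0, 0, 0, 0, 0]

slow=1 fast=1: a[fast]=3≠0 swap→a[1]=3, slow++,fast++
slow=2 fast=2: a[fast]=0, fast++
slow=2 fast=3: a[fast]=0, fast++
slow=2 fast=4: a[fast]=9≠0 swap→a[2]=9, slow++,fast++
slow=3 fast=5: a[fast]=0, fast++
slow=3 fast=6: a[fast]=0, fast++
slow=3 fast=7: a[fast]=5≠0 swap→a[3]=5, slow++,fast++
slow=4 fast=8: a[fast]=0, fast++
slow=4 fast=9: a[fast]=5≠0 swap→a[4]=5, slow++,fast++
slow=5 fast=10: a[fast]=7≠0 swap→a[5]=7, slow++,fast++
slow=6 fast=11: a[fast]=3≠0 swap→a[6]=3, slow++,fast++
slow=7 fast=12: a[fast]=6≠0 swap→a[7]=6, slow++,fast++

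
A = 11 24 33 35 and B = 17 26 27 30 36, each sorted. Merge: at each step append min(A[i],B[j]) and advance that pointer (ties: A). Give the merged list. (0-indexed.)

[i=0,j=0] A[i]=11<=B[j]=17 take 11 → i++
[i=1,j=0] A[i]=24>B[j]=17 take 17 → j++
[i=1,j=1] A[i]=24<=B[j]=26 take 24 → i++
[i=2,j=1] A[i]=33>B[j]=26 take 26 → j++
[i=2,j=2] A[i]=33>B[j]=27 take 27 → j++
[i=2,j=3] A[i]=33>B[j]=30 take 30 → j++
[i=2,j=4] A[i]=33<=B[j]=36 take 33 → i++
[i=3,j=4] A[i]=35<=B[j]=36 take 35 → i++
[i=4,j=4] A done, take B[j]=36 → j++

[11, 17, 24, 26, 27, 30, 33, 35, 36]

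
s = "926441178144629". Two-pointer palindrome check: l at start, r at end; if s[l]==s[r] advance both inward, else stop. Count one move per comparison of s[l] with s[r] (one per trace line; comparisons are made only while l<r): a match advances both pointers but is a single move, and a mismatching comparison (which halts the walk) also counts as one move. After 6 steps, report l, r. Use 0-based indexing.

l=6, r=8

l=0 r=14: '9'=='9', l++,r--
l=1 r=13: '2'=='2', l++,r--
l=2 r=12: '6'=='6', l++,r--
l=3 r=11: '4'=='4', l++,r--
l=4 r=10: '4'=='4', l++,r--
l=5 r=9: '1'=='1', l++,r--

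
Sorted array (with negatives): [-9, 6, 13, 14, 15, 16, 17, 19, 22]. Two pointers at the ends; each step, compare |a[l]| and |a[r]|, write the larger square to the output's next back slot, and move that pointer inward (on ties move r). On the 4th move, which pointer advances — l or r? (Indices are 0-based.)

[0,8] |-9|<=|22| out[8]=484 → r--
[0,7] |-9|<=|19| out[7]=361 → r--
[0,6] |-9|<=|17| out[6]=289 → r--
[0,5] |-9|<=|16| out[5]=256 → r--

r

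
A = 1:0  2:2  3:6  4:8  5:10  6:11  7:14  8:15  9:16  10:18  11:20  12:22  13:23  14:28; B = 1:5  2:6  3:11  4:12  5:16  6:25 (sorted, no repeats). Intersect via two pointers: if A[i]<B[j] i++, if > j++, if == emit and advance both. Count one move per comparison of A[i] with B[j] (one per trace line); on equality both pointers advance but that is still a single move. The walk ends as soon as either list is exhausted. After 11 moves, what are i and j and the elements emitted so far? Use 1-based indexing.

i=10, j=6, emitted=[6, 11, 16]

[i=1,j=1] 0<5 → i++
[i=2,j=1] 2<5 → i++
[i=3,j=1] 6>5 → j++
[i=3,j=2] 6==6 emit → i++,j++
[i=4,j=3] 8<11 → i++
[i=5,j=3] 10<11 → i++
[i=6,j=3] 11==11 emit → i++,j++
[i=7,j=4] 14>12 → j++
[i=7,j=5] 14<16 → i++
[i=8,j=5] 15<16 → i++
[i=9,j=5] 16==16 emit → i++,j++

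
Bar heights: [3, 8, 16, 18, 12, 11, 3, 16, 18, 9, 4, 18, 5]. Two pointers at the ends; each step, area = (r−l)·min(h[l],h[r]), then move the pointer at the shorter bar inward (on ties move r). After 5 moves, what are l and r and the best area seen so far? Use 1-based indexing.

[1,13] min(3,5)*12=36 best=36 * → l++
[2,13] min(8,5)*11=55 best=55 * → r--
[2,12] min(8,18)*10=80 best=80 * → l++
[3,12] min(16,18)*9=144 best=144 * → l++
[4,12] min(18,18)*8=144 best=144 → r--

l=4, r=11, best area=144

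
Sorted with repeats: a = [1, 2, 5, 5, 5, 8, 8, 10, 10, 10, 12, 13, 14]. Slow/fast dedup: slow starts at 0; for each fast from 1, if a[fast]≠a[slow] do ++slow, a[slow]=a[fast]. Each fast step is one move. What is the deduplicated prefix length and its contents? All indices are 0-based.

length 8; prefix = [1, 2, 5, 8, 10, 12, 13, 14]

slow=0 fast=1: a[fast]=2≠a[slow]=1 write a[1]=2, slow++,fast++
slow=1 fast=2: a[fast]=5≠a[slow]=2 write a[2]=5, slow++,fast++
slow=2 fast=3: a[fast]=5=a[slow] dup, fast++
slow=2 fast=4: a[fast]=5=a[slow] dup, fast++
slow=2 fast=5: a[fast]=8≠a[slow]=5 write a[3]=8, slow++,fast++
slow=3 fast=6: a[fast]=8=a[slow] dup, fast++
slow=3 fast=7: a[fast]=10≠a[slow]=8 write a[4]=10, slow++,fast++
slow=4 fast=8: a[fast]=10=a[slow] dup, fast++
slow=4 fast=9: a[fast]=10=a[slow] dup, fast++
slow=4 fast=10: a[fast]=12≠a[slow]=10 write a[5]=12, slow++,fast++
slow=5 fast=11: a[fast]=13≠a[slow]=12 write a[6]=13, slow++,fast++
slow=6 fast=12: a[fast]=14≠a[slow]=13 write a[7]=14, slow++,fast++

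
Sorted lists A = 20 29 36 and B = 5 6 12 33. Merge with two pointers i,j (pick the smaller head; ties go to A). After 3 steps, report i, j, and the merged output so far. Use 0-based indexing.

i=0 j=0: A[i]=20>B[j]=5 take 5, j++
i=0 j=1: A[i]=20>B[j]=6 take 6, j++
i=0 j=2: A[i]=20>B[j]=12 take 12, j++

i=0, j=3, merged so far=[5, 6, 12]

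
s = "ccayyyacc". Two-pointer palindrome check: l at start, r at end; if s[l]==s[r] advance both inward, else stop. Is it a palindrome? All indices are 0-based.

[0,8] 'c'=='c' → l++,r--
[1,7] 'c'=='c' → l++,r--
[2,6] 'a'=='a' → l++,r--
[3,5] 'y'=='y' → l++,r--

palindrome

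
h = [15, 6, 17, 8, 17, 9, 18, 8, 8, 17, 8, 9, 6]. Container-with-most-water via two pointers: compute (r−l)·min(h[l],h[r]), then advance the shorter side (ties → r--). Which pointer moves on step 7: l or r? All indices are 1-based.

r

[1,13] min(15,6)*12=72 best=72 * → r--
[1,12] min(15,9)*11=99 best=99 * → r--
[1,11] min(15,8)*10=80 best=99 → r--
[1,10] min(15,17)*9=135 best=135 * → l++
[2,10] min(6,17)*8=48 best=135 → l++
[3,10] min(17,17)*7=119 best=135 → r--
[3,9] min(17,8)*6=48 best=135 → r--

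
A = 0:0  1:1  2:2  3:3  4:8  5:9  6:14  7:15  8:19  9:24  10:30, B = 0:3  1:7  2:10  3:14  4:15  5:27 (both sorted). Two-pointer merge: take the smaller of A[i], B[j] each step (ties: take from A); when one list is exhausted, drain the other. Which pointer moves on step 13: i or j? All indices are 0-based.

i=0 j=0: A[i]=0<=B[j]=3 take 0, i++
i=1 j=0: A[i]=1<=B[j]=3 take 1, i++
i=2 j=0: A[i]=2<=B[j]=3 take 2, i++
i=3 j=0: A[i]=3<=B[j]=3 take 3, i++
i=4 j=0: A[i]=8>B[j]=3 take 3, j++
i=4 j=1: A[i]=8>B[j]=7 take 7, j++
i=4 j=2: A[i]=8<=B[j]=10 take 8, i++
i=5 j=2: A[i]=9<=B[j]=10 take 9, i++
i=6 j=2: A[i]=14>B[j]=10 take 10, j++
i=6 j=3: A[i]=14<=B[j]=14 take 14, i++
i=7 j=3: A[i]=15>B[j]=14 take 14, j++
i=7 j=4: A[i]=15<=B[j]=15 take 15, i++
i=8 j=4: A[i]=19>B[j]=15 take 15, j++

j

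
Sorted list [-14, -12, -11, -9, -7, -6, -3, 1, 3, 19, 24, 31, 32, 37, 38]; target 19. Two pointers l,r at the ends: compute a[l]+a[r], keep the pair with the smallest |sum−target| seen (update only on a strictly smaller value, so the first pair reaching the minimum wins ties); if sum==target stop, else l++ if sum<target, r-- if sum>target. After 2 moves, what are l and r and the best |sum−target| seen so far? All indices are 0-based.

[0,14] -14+38=24 d=5 * → r--
[0,13] -14+37=23 d=4 * → r--

l=0, r=12, best |Δ|=4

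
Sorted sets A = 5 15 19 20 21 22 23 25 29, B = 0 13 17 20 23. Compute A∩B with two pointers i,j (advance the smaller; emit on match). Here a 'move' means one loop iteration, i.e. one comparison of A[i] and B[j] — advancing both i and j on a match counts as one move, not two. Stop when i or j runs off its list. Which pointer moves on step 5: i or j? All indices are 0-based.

[i=0,j=0] 5>0 → j++
[i=0,j=1] 5<13 → i++
[i=1,j=1] 15>13 → j++
[i=1,j=2] 15<17 → i++
[i=2,j=2] 19>17 → j++

j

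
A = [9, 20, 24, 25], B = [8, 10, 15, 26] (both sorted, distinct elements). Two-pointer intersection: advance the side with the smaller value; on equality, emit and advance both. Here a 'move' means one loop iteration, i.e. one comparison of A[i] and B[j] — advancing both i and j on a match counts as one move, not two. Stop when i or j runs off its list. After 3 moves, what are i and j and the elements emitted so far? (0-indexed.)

i=1, j=2, emitted=[]

i=0 j=0: 9>8, j++
i=0 j=1: 9<10, i++
i=1 j=1: 20>10, j++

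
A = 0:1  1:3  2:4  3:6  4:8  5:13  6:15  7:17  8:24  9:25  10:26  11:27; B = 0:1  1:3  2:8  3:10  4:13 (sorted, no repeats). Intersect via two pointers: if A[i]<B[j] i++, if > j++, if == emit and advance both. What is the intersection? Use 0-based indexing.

intersection = [1, 3, 8, 13]

[i=0,j=0] 1==1 emit → i++,j++
[i=1,j=1] 3==3 emit → i++,j++
[i=2,j=2] 4<8 → i++
[i=3,j=2] 6<8 → i++
[i=4,j=2] 8==8 emit → i++,j++
[i=5,j=3] 13>10 → j++
[i=5,j=4] 13==13 emit → i++,j++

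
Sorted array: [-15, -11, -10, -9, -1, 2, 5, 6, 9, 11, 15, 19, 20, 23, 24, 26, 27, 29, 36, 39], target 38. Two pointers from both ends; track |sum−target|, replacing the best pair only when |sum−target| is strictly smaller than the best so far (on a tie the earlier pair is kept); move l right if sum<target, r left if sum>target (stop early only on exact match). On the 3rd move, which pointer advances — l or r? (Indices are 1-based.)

l

[1,20] -15+39=24 d=14 * → l++
[2,20] -11+39=28 d=10 * → l++
[3,20] -10+39=29 d=9 * → l++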